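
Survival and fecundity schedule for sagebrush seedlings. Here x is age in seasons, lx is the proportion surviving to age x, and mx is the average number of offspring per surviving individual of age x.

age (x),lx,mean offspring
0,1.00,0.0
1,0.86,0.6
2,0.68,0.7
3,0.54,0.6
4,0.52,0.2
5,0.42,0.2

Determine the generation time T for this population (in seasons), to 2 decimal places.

2.18

lx·mx: 0, 0.516, 0.476, 0.324, 0.104, 0.084 → R0 = 1.504
x·lx·mx: 0, 0.516, 0.952, 0.972, 0.416, 0.42 → Σ = 3.276
T = 3.276 / 1.504 = 2.178191… → 2.18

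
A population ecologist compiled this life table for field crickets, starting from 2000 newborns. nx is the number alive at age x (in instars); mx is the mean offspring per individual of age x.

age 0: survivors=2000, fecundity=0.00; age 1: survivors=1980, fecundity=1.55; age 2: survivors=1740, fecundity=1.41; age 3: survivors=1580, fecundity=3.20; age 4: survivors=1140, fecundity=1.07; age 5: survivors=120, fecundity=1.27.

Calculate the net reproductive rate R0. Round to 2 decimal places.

lx = nx/n0 = nx/2000: 1, 0.99, 0.87, 0.79, 0.57, 0.06
lx·mx by age: 0, 1.5345, 1.2267, 2.528, 0.6099, 0.0762
R0 = Σ lx·mx = 5.9753 → 5.98

5.98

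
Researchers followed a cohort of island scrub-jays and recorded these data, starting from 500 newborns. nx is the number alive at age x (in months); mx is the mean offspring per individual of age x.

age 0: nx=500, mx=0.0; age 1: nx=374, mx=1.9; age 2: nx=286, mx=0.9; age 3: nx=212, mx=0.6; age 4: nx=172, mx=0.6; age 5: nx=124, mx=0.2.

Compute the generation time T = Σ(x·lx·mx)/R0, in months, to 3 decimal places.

1.753

lx = nx/n0 = nx/500: 1, 0.748, 0.572, 0.424, 0.344, 0.248
lx·mx: 0, 1.4212, 0.5148, 0.2544, 0.2064, 0.0496 → R0 = 2.4464
x·lx·mx: 0, 1.4212, 1.0296, 0.7632, 0.8256, 0.248 → Σ = 4.2876
T = 4.2876 / 2.4464 = 1.752616… → 1.753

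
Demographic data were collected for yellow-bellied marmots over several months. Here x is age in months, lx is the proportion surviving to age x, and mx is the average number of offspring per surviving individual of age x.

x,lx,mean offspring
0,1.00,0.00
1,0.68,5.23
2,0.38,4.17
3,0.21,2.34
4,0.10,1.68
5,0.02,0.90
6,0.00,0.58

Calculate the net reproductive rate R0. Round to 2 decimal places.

lx·mx by age: 0, 3.5564, 1.5846, 0.4914, 0.168, 0.018, 0
R0 = Σ lx·mx = 5.8184 → 5.82

5.82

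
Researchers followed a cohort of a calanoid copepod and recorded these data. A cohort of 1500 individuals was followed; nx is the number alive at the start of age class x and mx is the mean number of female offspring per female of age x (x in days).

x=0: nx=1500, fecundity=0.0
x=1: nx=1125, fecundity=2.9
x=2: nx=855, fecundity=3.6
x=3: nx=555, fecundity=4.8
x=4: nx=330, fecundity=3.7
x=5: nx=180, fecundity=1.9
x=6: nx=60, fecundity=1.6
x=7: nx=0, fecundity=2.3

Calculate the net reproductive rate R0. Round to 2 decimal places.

7.11

lx = nx/n0 = nx/1500: 1, 0.75, 0.57, 0.37, 0.22, 0.12, 0.04, 0
lx·mx by age: 0, 2.175, 2.052, 1.776, 0.814, 0.228, 0.064, 0
R0 = Σ lx·mx = 7.109 → 7.11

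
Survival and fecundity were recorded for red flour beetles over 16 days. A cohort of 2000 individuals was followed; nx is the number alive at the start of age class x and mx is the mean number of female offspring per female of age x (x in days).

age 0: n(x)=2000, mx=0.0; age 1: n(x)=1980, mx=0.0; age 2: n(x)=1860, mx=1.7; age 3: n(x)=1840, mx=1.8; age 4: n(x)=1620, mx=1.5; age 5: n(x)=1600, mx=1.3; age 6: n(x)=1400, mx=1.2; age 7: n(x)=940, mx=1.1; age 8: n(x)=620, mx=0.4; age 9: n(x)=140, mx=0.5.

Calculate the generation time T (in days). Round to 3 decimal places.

4.018

lx = nx/n0 = nx/2000: 1, 0.99, 0.93, 0.92, 0.81, 0.8, 0.7, 0.47, 0.31, 0.07
lx·mx: 0, 0, 1.581, 1.656, 1.215, 1.04, 0.84, 0.517, 0.124, 0.035 → R0 = 7.008
x·lx·mx: 0, 0, 3.162, 4.968, 4.86, 5.2, 5.04, 3.619, 0.992, 0.315 → Σ = 28.156
T = 28.156 / 7.008 = 4.017694… → 4.018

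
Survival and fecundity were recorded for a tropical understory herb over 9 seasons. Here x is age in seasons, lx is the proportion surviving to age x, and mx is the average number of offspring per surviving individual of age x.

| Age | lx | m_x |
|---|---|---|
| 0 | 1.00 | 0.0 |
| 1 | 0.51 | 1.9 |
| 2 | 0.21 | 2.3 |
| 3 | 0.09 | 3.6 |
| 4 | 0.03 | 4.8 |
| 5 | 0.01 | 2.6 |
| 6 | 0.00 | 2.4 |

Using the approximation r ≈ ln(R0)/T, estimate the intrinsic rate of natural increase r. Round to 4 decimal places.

R0 = Σ lx·mx = 0 + 0.969 + 0.483 + 0.324 + 0.144 + 0.026 + 0 = 1.946
Σ x·lx·mx = 3.613; T = 3.613/1.946 = 1.85663…
r ≈ ln(R0)/T = ln(1.946)/1.85663… = 0.358594… → 0.3586

0.3586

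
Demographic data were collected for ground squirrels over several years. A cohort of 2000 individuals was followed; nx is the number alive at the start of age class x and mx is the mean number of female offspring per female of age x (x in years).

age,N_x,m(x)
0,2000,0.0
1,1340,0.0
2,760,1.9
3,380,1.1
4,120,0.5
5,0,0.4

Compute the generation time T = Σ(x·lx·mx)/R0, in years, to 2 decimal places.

2.28

lx = nx/n0 = nx/2000: 1, 0.67, 0.38, 0.19, 0.06, 0
lx·mx: 0, 0, 0.722, 0.209, 0.03, 0 → R0 = 0.961
x·lx·mx: 0, 0, 1.444, 0.627, 0.12, 0 → Σ = 2.191
T = 2.191 / 0.961 = 2.279917… → 2.28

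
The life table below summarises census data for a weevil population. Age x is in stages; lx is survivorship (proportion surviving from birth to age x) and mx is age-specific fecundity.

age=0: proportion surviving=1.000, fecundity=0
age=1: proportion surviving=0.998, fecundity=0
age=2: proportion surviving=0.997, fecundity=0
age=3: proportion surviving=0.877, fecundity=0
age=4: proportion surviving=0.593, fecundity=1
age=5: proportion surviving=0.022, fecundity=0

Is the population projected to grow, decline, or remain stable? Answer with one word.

declining

R0 = Σ lx·mx = 0 + 0 + 0 + 0 + 0.593 + 0 = 0.593
R0 < 1, so the population is declining.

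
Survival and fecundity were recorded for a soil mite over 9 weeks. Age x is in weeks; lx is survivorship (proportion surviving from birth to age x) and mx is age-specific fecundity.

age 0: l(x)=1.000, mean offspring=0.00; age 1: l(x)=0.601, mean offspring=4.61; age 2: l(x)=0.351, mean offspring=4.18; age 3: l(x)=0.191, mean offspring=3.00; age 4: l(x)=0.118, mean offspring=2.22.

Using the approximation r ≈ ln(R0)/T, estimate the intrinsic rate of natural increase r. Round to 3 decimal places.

R0 = Σ lx·mx = 0 + 2.77061 + 1.46718 + 0.573 + 0.26196 = 5.07275
Σ x·lx·mx = 8.47181; T = 8.47181/5.07275 = 1.67006…
r ≈ ln(R0)/T = ln(5.07275)/1.67006… = 0.97235… → 0.972

0.972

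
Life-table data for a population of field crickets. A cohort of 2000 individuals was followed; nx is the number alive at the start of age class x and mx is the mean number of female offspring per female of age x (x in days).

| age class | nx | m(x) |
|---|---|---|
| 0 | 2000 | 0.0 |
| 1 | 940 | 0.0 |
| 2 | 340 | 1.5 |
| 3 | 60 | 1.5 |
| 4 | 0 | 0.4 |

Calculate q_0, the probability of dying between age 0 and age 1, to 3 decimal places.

lx = nx/n0 = nx/2000: 1, 0.47, 0.17, 0.03, 0
q_0 = (l_0 − l_1) / l_0 = (1 − 0.47) / 1
     = 0.53 / 1 = 0.53 → 0.530

0.530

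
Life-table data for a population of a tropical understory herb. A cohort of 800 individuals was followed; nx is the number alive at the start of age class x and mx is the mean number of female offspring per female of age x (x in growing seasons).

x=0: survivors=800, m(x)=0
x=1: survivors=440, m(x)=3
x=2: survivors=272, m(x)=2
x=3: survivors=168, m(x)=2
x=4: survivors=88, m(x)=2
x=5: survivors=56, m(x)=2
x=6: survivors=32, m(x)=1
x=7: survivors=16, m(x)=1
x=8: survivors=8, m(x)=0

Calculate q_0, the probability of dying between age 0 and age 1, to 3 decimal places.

0.450

lx = nx/n0 = nx/800: 1, 0.55, 0.34, 0.21, 0.11, 0.07, 0.04, 0.02, 0.01
q_0 = (l_0 − l_1) / l_0 = (1 − 0.55) / 1
     = 0.45 / 1 = 0.45 → 0.450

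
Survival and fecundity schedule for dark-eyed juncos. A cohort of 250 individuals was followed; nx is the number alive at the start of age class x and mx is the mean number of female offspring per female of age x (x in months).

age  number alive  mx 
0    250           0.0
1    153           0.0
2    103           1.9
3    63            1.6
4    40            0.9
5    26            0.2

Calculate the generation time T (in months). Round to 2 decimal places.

2.56

lx = nx/n0 = nx/250: 1, 0.612, 0.412, 0.252, 0.16, 0.104
lx·mx: 0, 0, 0.7828, 0.4032, 0.144, 0.0208 → R0 = 1.3508
x·lx·mx: 0, 0, 1.5656, 1.2096, 0.576, 0.104 → Σ = 3.4552
T = 3.4552 / 1.3508 = 2.557892… → 2.56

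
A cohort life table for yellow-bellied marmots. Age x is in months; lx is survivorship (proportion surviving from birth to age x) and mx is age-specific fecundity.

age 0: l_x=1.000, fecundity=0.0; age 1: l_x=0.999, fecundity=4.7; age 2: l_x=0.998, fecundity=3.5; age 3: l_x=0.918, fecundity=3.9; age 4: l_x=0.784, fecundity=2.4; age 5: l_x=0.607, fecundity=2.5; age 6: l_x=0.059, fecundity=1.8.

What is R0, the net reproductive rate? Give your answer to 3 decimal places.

15.274

lx·mx by age: 0, 4.6953, 3.493, 3.5802, 1.8816, 1.5175, 0.1062
R0 = Σ lx·mx = 15.2738 → 15.274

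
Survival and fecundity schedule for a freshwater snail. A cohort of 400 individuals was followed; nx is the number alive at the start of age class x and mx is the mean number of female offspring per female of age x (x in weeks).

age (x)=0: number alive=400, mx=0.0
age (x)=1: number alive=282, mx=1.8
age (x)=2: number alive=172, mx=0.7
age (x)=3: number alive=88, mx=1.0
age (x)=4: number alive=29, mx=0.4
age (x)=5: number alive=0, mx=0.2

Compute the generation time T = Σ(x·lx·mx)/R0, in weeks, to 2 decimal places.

lx = nx/n0 = nx/400: 1, 0.705, 0.43, 0.22, 0.0725, 0
lx·mx: 0, 1.269, 0.301, 0.22, 0.029, 0 → R0 = 1.819
x·lx·mx: 0, 1.269, 0.602, 0.66, 0.116, 0 → Σ = 2.647
T = 2.647 / 1.819 = 1.455195… → 1.46

1.46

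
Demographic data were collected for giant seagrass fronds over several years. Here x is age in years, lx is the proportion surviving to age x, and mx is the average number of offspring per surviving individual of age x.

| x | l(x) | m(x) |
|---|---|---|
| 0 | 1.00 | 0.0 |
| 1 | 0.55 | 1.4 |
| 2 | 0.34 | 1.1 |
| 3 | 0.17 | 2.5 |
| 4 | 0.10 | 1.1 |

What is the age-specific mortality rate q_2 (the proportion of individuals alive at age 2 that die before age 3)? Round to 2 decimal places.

0.50

q_2 = (l_2 − l_3) / l_2 = (0.34 − 0.17) / 0.34
     = 0.17 / 0.34 = 0.5 → 0.50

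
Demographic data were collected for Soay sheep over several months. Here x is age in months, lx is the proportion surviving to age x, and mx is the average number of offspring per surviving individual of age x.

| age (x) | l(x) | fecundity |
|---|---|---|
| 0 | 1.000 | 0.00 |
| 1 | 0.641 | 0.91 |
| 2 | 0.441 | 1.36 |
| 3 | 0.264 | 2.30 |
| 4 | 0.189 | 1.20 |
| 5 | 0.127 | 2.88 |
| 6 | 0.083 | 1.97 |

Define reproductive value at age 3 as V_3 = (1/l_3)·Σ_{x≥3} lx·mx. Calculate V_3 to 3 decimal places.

lx·mx for x ≥ 3: 0.6072, 0.2268, 0.36576, 0.16351 → sum = 1.36327
V_3 = 1.36327 / l_3 = 1.36327 / 0.264 = 5.163902… → 5.164

5.164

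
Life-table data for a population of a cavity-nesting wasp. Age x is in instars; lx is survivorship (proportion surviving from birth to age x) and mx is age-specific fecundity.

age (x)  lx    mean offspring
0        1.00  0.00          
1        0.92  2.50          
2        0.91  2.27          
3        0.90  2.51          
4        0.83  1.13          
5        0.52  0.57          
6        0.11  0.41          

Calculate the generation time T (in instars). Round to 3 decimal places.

2.367

lx·mx: 0, 2.3, 2.0657, 2.259, 0.9379, 0.2964, 0.0451 → R0 = 7.9041
x·lx·mx: 0, 2.3, 4.1314, 6.777, 3.7516, 1.482, 0.2706 → Σ = 18.7126
T = 18.7126 / 7.9041 = 2.367455… → 2.367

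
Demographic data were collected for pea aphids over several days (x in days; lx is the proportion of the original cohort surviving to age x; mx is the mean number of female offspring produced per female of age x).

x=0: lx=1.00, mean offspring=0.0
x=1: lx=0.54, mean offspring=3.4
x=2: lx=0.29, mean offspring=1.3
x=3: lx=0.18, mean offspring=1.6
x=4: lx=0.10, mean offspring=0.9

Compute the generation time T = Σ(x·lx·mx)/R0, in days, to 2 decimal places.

1.47

lx·mx: 0, 1.836, 0.377, 0.288, 0.09 → R0 = 2.591
x·lx·mx: 0, 1.836, 0.754, 0.864, 0.36 → Σ = 3.814
T = 3.814 / 2.591 = 1.472019… → 1.47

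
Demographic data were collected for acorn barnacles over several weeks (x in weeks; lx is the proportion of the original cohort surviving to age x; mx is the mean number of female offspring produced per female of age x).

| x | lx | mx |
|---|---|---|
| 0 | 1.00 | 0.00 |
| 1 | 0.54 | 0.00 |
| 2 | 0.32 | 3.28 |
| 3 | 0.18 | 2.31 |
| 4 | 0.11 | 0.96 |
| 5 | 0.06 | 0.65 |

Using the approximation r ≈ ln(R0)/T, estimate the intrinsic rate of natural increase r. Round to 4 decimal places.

R0 = Σ lx·mx = 0 + 0 + 1.0496 + 0.4158 + 0.1056 + 0.039 = 1.61
Σ x·lx·mx = 3.964; T = 3.964/1.61 = 2.46211…
r ≈ ln(R0)/T = ln(1.61)/2.46211… = 0.193425… → 0.1934

0.1934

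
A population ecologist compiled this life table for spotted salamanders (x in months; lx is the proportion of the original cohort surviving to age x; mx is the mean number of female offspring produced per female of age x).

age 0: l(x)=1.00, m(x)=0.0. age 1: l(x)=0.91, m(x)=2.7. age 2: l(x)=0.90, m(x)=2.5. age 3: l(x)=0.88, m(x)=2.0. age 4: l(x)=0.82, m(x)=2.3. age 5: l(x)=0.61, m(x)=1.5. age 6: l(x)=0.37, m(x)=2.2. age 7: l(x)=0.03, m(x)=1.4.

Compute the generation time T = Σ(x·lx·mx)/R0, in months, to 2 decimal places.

2.92

lx·mx: 0, 2.457, 2.25, 1.76, 1.886, 0.915, 0.814, 0.042 → R0 = 10.124
x·lx·mx: 0, 2.457, 4.5, 5.28, 7.544, 4.575, 4.884, 0.294 → Σ = 29.534
T = 29.534 / 10.124 = 2.917226… → 2.92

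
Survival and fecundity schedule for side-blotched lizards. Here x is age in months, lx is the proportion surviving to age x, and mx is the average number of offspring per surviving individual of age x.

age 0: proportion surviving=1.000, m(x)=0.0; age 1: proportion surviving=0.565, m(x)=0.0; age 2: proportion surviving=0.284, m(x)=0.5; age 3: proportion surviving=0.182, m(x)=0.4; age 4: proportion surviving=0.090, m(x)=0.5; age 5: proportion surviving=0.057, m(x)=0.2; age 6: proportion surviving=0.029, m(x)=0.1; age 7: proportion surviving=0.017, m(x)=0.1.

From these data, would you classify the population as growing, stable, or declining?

R0 = Σ lx·mx = 0 + 0 + 0.142 + 0.0728 + 0.045 + 0.0114 + 0.0029 + 0.0017 = 0.2758
R0 < 1, so the population is declining.

declining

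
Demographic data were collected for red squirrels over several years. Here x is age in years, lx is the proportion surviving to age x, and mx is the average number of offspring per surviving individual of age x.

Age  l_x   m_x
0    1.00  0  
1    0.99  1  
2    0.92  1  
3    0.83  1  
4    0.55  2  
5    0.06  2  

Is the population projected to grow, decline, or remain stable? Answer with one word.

growing

R0 = Σ lx·mx = 0 + 0.99 + 0.92 + 0.83 + 1.1 + 0.12 = 3.96
R0 > 1, so the population is growing.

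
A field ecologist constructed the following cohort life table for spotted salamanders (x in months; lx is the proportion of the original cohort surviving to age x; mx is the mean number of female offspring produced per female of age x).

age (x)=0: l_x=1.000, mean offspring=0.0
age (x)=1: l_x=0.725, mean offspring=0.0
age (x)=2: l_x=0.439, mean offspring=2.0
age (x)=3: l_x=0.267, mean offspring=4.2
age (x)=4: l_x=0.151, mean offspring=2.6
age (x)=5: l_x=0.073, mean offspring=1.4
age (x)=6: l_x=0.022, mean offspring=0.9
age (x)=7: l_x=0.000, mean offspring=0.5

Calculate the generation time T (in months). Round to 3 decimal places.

2.912

lx·mx: 0, 0, 0.878, 1.1214, 0.3926, 0.1022, 0.0198, 0 → R0 = 2.514
x·lx·mx: 0, 0, 1.756, 3.3642, 1.5704, 0.511, 0.1188, 0 → Σ = 7.3204
T = 7.3204 / 2.514 = 2.911854… → 2.912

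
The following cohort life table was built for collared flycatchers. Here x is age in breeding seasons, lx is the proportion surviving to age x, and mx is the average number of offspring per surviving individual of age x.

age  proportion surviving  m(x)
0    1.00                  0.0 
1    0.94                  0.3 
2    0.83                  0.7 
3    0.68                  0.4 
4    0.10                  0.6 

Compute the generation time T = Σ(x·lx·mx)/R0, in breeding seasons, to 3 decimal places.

lx·mx: 0, 0.282, 0.581, 0.272, 0.06 → R0 = 1.195
x·lx·mx: 0, 0.282, 1.162, 0.816, 0.24 → Σ = 2.5
T = 2.5 / 1.195 = 2.09205… → 2.092

2.092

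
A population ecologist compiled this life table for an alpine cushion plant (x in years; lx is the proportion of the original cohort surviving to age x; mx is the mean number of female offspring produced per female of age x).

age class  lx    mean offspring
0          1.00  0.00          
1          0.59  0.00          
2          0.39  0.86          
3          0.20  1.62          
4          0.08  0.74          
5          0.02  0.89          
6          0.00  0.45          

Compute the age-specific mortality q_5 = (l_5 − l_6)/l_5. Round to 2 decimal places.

1.00

q_5 = (l_5 − l_6) / l_5 = (0.02 − 0) / 0.02
     = 0.02 / 0.02 = 1 → 1.00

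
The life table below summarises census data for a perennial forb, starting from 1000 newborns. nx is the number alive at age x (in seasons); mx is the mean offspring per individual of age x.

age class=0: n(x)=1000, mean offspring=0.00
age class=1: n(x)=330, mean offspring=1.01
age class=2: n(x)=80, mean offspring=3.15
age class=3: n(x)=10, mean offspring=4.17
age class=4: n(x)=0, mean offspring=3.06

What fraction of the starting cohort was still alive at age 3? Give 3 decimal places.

l_3 = n_3/n_0 = 10/1000 = 0.01 → 0.010

0.010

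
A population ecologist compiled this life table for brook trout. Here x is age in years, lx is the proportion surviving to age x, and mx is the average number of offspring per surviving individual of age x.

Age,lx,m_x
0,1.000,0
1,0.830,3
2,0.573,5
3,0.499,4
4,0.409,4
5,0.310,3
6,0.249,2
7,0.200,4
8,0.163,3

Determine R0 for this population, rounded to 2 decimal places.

lx·mx by age: 0, 2.49, 2.865, 1.996, 1.636, 0.93, 0.498, 0.8, 0.489
R0 = Σ lx·mx = 11.704 → 11.70

11.70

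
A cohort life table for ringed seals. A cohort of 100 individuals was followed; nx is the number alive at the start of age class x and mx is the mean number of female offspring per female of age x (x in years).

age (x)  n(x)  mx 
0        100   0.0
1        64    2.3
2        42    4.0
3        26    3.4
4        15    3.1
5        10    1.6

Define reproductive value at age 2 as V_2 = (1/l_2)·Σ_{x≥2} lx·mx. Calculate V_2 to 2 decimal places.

7.59

lx = nx/n0 = nx/100: 1, 0.64, 0.42, 0.26, 0.15, 0.1
lx·mx for x ≥ 2: 1.68, 0.884, 0.465, 0.16 → sum = 3.189
V_2 = 3.189 / l_2 = 3.189 / 0.42 = 7.592857… → 7.59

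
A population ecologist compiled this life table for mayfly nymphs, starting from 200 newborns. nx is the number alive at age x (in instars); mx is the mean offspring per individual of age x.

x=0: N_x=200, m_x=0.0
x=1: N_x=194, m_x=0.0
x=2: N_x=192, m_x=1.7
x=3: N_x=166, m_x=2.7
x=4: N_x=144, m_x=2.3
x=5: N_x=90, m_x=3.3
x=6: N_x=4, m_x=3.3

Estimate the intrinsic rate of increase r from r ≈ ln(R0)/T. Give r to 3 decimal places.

0.567

lx = nx/n0 = nx/200: 1, 0.97, 0.96, 0.83, 0.72, 0.45, 0.02
R0 = Σ lx·mx = 0 + 0 + 1.632 + 2.241 + 1.656 + 1.485 + 0.066 = 7.08
Σ x·lx·mx = 24.432; T = 24.432/7.08 = 3.45085…
r ≈ ln(R0)/T = ln(7.08)/3.45085… = 0.56719… → 0.567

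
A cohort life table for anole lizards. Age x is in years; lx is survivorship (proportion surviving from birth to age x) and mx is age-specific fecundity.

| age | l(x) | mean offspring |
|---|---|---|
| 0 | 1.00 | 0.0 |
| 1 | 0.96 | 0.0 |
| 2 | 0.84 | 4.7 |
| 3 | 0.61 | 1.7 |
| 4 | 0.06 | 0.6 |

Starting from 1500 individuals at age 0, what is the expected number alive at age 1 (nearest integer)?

1440

Expected survivors = N0 · l_1 = 1500 × 0.96 = 1440 → 1440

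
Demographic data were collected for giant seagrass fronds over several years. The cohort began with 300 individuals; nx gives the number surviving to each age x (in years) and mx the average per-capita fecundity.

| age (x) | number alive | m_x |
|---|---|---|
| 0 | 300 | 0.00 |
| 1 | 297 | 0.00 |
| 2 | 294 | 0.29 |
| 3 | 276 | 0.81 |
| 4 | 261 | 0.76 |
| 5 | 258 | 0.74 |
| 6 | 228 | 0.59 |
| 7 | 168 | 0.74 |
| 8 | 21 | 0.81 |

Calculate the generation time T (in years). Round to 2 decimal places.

lx = nx/n0 = nx/300: 1, 0.99, 0.98, 0.92, 0.87, 0.86, 0.76, 0.56, 0.07
lx·mx: 0, 0, 0.2842, 0.7452, 0.6612, 0.6364, 0.4484, 0.4144, 0.0567 → R0 = 3.2465
x·lx·mx: 0, 0, 0.5684, 2.2356, 2.6448, 3.182, 2.6904, 2.9008, 0.4536 → Σ = 14.6756
T = 14.6756 / 3.2465 = 4.520437… → 4.52

4.52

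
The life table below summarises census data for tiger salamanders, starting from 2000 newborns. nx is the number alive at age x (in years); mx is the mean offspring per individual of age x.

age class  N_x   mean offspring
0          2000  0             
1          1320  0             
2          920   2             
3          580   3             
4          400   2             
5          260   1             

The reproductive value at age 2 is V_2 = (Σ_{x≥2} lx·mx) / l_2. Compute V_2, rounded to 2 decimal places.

lx = nx/n0 = nx/2000: 1, 0.66, 0.46, 0.29, 0.2, 0.13
lx·mx for x ≥ 2: 0.92, 0.87, 0.4, 0.13 → sum = 2.32
V_2 = 2.32 / l_2 = 2.32 / 0.46 = 5.043478… → 5.04

5.04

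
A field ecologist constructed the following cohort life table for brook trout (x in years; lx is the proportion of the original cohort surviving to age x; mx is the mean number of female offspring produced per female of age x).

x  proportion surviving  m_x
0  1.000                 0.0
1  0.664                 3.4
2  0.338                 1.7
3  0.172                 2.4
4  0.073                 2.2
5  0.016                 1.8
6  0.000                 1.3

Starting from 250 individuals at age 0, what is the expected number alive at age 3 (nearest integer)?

Expected survivors = N0 · l_3 = 250 × 0.172 = 43 → 43

43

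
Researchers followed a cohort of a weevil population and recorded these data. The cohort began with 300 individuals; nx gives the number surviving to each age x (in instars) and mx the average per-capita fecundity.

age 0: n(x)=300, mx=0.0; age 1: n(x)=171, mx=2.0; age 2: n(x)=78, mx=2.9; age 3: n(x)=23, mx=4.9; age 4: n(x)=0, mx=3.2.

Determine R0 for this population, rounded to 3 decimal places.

lx = nx/n0 = nx/300: 1, 0.57, 0.26, 0.07667…, 0
lx·mx by age: 0, 1.14, 0.754, 0.375667…, 0
R0 = Σ lx·mx = 2.269667… → 2.270

2.270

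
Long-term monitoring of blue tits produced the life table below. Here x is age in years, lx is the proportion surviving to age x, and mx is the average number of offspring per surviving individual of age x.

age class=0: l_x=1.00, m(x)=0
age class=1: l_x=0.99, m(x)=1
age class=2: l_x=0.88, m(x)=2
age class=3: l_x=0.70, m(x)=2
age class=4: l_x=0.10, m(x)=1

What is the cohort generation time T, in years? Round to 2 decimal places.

lx·mx: 0, 0.99, 1.76, 1.4, 0.1 → R0 = 4.25
x·lx·mx: 0, 0.99, 3.52, 4.2, 0.4 → Σ = 9.11
T = 9.11 / 4.25 = 2.143529… → 2.14

2.14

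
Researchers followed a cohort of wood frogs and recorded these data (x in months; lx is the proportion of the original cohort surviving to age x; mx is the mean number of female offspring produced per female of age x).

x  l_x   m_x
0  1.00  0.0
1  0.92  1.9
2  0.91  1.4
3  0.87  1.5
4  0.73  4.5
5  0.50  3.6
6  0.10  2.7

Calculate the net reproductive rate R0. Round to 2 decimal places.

lx·mx by age: 0, 1.748, 1.274, 1.305, 3.285, 1.8, 0.27
R0 = Σ lx·mx = 9.682 → 9.68

9.68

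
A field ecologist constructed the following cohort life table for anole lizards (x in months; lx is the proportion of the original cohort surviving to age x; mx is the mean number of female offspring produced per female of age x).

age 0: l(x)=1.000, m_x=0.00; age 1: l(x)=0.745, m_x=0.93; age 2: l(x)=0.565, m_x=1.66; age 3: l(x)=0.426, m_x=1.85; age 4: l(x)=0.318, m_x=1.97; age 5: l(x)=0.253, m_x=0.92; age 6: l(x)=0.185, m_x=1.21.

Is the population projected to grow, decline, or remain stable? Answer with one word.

growing

R0 = Σ lx·mx = 0 + 0.69285 + 0.9379 + 0.7881 + 0.62646 + 0.23276 + 0.22385 = 3.50192
R0 > 1, so the population is growing.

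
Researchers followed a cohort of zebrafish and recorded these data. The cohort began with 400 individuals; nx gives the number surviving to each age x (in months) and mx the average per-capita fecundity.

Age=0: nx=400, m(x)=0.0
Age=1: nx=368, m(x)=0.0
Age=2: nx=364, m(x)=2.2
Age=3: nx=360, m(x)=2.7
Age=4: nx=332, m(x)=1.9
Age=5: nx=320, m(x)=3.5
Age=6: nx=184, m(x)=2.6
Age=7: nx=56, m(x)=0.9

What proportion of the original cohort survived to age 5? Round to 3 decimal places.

l_5 = n_5/n_0 = 320/400 = 0.8 → 0.800

0.800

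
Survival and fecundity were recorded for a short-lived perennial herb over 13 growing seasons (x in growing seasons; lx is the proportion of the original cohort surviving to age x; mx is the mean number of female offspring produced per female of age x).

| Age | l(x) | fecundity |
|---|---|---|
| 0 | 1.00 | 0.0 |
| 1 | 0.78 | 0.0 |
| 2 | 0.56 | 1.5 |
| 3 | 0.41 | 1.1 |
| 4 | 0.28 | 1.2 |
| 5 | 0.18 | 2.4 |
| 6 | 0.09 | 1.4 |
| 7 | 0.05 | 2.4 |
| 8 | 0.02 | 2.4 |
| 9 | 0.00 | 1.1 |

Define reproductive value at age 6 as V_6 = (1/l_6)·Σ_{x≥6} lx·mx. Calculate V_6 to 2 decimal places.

3.27

lx·mx for x ≥ 6: 0.126, 0.12, 0.048, 0 → sum = 0.294
V_6 = 0.294 / l_6 = 0.294 / 0.09 = 3.266667… → 3.27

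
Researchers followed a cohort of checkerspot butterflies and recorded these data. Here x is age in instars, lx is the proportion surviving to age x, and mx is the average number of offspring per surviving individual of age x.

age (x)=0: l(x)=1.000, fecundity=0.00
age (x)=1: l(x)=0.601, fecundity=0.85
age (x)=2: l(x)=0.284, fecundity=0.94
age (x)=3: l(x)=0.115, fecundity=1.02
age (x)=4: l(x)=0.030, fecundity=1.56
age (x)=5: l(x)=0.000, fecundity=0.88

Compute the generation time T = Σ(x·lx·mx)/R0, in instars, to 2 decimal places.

1.68

lx·mx: 0, 0.51085, 0.26696, 0.1173, 0.0468, 0 → R0 = 0.94191
x·lx·mx: 0, 0.51085, 0.53392, 0.3519, 0.1872, 0 → Σ = 1.58387
T = 1.58387 / 0.94191 = 1.681551… → 1.68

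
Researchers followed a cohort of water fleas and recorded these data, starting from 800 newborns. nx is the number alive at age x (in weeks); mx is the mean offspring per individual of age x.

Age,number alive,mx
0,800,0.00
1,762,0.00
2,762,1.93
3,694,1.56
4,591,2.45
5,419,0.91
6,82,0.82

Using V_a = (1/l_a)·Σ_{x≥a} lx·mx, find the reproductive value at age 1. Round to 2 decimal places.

5.84

lx = nx/n0 = nx/800: 1, 0.9525, 0.9525, 0.8675, 0.73875, 0.52375, 0.1025
lx·mx for x ≥ 1: 0, 1.838325, 1.3533, 1.809938…, 0.476613…, 0.08405 → sum = 5.562225…
V_1 = 5.562225… / l_1 = 5.562225… / 0.9525 = 5.839606… → 5.84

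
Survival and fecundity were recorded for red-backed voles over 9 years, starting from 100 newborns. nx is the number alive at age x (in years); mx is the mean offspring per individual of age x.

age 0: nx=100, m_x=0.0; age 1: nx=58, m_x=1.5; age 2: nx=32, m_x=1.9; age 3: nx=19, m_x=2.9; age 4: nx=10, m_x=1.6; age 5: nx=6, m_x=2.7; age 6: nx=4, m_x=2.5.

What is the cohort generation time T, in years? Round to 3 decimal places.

2.362

lx = nx/n0 = nx/100: 1, 0.58, 0.32, 0.19, 0.1, 0.06, 0.04
lx·mx: 0, 0.87, 0.608, 0.551, 0.16, 0.162, 0.1 → R0 = 2.451
x·lx·mx: 0, 0.87, 1.216, 1.653, 0.64, 0.81, 0.6 → Σ = 5.789
T = 5.789 / 2.451 = 2.361893… → 2.362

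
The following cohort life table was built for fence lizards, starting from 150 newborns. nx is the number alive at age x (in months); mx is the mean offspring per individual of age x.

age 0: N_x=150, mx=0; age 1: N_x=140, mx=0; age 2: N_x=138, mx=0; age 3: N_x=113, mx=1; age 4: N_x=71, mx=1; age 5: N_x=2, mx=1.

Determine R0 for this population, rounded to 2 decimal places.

1.24

lx = nx/n0 = nx/150: 1, 0.93333…, 0.92, 0.75333…, 0.47333…, 0.01333…
lx·mx by age: 0, 0, 0, 0.753333…, 0.473333…, 0.013333…
R0 = Σ lx·mx = 1.24… → 1.24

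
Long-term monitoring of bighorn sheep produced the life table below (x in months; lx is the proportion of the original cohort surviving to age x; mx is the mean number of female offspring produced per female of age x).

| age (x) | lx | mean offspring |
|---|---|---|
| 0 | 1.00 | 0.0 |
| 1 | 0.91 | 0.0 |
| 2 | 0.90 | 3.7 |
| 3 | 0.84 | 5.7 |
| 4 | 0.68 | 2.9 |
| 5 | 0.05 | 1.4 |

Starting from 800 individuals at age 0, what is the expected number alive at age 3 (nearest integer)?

672

Expected survivors = N0 · l_3 = 800 × 0.84 = 672 → 672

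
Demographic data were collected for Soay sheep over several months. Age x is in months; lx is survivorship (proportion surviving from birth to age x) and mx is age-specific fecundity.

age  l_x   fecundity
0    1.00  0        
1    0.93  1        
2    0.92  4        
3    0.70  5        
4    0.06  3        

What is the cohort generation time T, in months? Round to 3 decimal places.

lx·mx: 0, 0.93, 3.68, 3.5, 0.18 → R0 = 8.29
x·lx·mx: 0, 0.93, 7.36, 10.5, 0.72 → Σ = 19.51
T = 19.51 / 8.29 = 2.353438… → 2.353

2.353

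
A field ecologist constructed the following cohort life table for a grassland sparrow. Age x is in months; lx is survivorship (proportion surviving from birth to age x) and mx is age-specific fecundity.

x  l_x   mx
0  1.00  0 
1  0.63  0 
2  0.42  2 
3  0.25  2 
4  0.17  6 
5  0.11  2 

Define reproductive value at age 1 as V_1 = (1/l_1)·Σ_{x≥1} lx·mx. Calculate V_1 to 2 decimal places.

lx·mx for x ≥ 1: 0, 0.84, 0.5, 1.02, 0.22 → sum = 2.58
V_1 = 2.58 / l_1 = 2.58 / 0.63 = 4.095238… → 4.10

4.10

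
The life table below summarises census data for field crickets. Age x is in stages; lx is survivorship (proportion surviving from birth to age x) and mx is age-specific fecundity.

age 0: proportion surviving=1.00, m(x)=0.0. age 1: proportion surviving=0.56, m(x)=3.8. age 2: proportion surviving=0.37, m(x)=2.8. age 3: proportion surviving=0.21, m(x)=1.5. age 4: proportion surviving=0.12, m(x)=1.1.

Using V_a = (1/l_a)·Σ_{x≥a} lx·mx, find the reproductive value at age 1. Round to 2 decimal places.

lx·mx for x ≥ 1: 2.128, 1.036, 0.315, 0.132 → sum = 3.611
V_1 = 3.611 / l_1 = 3.611 / 0.56 = 6.448214… → 6.45

6.45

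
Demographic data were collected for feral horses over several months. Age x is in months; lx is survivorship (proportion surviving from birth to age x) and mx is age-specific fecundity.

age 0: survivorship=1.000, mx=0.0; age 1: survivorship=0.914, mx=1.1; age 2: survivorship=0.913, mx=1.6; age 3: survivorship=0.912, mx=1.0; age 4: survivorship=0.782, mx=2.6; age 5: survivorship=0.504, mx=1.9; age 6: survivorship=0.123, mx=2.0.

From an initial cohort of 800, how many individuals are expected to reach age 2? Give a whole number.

730

Expected survivors = N0 · l_2 = 800 × 0.913 = 730.4 → 730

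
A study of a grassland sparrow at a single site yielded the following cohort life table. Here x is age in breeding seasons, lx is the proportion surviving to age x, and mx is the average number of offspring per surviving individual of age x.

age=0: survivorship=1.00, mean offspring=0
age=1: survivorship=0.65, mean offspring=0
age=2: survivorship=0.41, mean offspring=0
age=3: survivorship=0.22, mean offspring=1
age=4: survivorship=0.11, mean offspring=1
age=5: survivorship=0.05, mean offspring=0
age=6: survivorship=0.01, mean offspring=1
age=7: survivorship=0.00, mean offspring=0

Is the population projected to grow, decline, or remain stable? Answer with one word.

R0 = Σ lx·mx = 0 + 0 + 0 + 0.22 + 0.11 + 0 + 0.01 + 0 = 0.34
R0 < 1, so the population is declining.

declining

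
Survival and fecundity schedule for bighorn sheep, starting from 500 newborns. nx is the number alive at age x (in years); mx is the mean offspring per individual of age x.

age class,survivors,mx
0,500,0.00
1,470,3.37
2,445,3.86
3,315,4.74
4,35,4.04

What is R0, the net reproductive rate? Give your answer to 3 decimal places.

lx = nx/n0 = nx/500: 1, 0.94, 0.89, 0.63, 0.07
lx·mx by age: 0, 3.1678, 3.4354, 2.9862, 0.2828
R0 = Σ lx·mx = 9.8722 → 9.872

9.872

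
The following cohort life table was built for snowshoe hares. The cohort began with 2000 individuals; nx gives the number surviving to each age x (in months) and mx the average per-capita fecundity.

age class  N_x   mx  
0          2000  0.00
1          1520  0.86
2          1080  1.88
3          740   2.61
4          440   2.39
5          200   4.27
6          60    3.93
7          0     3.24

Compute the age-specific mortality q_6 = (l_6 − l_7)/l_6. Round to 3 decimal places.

1.000

lx = nx/n0 = nx/2000: 1, 0.76, 0.54, 0.37, 0.22, 0.1, 0.03, 0
q_6 = (l_6 − l_7) / l_6 = (0.03 − 0) / 0.03
     = 0.03 / 0.03 = 1 → 1.000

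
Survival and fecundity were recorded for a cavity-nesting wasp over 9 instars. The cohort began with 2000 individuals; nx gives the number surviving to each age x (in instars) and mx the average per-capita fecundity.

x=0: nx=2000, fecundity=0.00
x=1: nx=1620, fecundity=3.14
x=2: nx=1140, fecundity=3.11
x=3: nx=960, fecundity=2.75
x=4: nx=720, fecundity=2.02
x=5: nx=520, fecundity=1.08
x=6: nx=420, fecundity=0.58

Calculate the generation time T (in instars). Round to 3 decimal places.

lx = nx/n0 = nx/2000: 1, 0.81, 0.57, 0.48, 0.36, 0.26, 0.21
lx·mx: 0, 2.5434, 1.7727, 1.32, 0.7272, 0.2808, 0.1218 → R0 = 6.7659
x·lx·mx: 0, 2.5434, 3.5454, 3.96, 2.9088, 1.404, 0.7308 → Σ = 15.0924
T = 15.0924 / 6.7659 = 2.230657… → 2.231

2.231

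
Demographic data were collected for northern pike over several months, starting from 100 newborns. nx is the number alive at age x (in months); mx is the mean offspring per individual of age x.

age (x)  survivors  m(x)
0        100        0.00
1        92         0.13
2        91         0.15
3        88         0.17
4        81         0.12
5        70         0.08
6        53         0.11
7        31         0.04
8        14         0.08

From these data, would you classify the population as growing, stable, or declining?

declining

lx = nx/n0 = nx/100: 1, 0.92, 0.91, 0.88, 0.81, 0.7, 0.53, 0.31, 0.14
R0 = Σ lx·mx = 0 + 0.1196 + 0.1365 + 0.1496 + 0.0972 + 0.056 + 0.0583 + 0.0124 + 0.0112 = 0.6408
R0 < 1, so the population is declining.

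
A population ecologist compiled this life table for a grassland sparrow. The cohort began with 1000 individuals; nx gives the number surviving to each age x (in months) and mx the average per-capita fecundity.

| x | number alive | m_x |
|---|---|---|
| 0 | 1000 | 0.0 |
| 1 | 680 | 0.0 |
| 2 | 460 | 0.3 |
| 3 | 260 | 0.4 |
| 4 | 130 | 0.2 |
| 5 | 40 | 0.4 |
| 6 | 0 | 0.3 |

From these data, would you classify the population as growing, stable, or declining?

declining

lx = nx/n0 = nx/1000: 1, 0.68, 0.46, 0.26, 0.13, 0.04, 0
R0 = Σ lx·mx = 0 + 0 + 0.138 + 0.104 + 0.026 + 0.016 + 0 = 0.284
R0 < 1, so the population is declining.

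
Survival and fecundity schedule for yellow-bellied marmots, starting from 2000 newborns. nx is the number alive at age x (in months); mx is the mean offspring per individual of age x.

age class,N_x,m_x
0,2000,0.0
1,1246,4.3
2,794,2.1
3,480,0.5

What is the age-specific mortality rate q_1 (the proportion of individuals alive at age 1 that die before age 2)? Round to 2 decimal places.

lx = nx/n0 = nx/2000: 1, 0.623, 0.397, 0.24
q_1 = (l_1 − l_2) / l_1 = (0.623 − 0.397) / 0.623
     = 0.226 / 0.623 = 0.362761… → 0.36

0.36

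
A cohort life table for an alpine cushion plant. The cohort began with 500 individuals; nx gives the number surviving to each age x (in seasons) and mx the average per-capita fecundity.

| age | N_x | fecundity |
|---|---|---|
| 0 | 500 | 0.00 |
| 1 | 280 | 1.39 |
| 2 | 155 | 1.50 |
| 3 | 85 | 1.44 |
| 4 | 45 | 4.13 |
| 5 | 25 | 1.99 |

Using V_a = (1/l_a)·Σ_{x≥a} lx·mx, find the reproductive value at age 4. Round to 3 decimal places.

5.236

lx = nx/n0 = nx/500: 1, 0.56, 0.31, 0.17, 0.09, 0.05
lx·mx for x ≥ 4: 0.3717, 0.0995 → sum = 0.4712
V_4 = 0.4712 / l_4 = 0.4712 / 0.09 = 5.235556… → 5.236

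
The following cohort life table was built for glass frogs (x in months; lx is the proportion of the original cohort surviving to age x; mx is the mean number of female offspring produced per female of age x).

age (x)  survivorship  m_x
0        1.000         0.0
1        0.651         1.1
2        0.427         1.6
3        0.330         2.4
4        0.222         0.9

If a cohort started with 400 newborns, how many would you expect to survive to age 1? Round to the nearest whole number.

260

Expected survivors = N0 · l_1 = 400 × 0.651 = 260.4 → 260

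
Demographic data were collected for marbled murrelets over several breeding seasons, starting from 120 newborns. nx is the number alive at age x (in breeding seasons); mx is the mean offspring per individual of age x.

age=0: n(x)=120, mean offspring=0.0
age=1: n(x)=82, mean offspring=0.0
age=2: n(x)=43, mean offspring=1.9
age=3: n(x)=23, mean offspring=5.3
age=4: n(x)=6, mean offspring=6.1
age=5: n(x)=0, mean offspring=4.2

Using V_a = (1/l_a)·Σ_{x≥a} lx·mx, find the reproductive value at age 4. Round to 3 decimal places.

lx = nx/n0 = nx/120: 1, 0.68333…, 0.35833…, 0.19167…, 0.05, 0
lx·mx for x ≥ 4: 0.305, 0 → sum = 0.305
V_4 = 0.305 / l_4 = 0.305 / 0.05 = 6.1 → 6.100

6.100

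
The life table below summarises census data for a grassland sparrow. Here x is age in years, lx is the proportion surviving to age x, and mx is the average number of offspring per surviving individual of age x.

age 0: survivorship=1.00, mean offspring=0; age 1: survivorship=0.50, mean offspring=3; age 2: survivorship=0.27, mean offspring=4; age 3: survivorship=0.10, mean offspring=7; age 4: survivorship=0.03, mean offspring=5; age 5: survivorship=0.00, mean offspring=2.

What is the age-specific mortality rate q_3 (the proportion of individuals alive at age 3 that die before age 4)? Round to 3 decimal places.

q_3 = (l_3 − l_4) / l_3 = (0.1 − 0.03) / 0.1
     = 0.07 / 0.1 = 0.7 → 0.700

0.700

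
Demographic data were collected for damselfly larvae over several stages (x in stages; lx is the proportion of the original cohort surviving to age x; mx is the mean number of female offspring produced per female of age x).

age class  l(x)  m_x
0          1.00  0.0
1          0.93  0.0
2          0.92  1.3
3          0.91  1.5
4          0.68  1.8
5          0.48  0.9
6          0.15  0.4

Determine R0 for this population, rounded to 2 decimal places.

4.28

lx·mx by age: 0, 0, 1.196, 1.365, 1.224, 0.432, 0.06
R0 = Σ lx·mx = 4.277 → 4.28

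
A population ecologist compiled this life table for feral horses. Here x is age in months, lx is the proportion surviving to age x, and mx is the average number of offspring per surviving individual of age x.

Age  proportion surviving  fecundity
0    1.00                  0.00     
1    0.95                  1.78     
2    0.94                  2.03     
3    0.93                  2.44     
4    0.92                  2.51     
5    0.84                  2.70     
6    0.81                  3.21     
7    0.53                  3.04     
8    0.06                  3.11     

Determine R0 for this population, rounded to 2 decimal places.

lx·mx by age: 0, 1.691, 1.9082, 2.2692, 2.3092, 2.268, 2.6001, 1.6112, 0.1866
R0 = Σ lx·mx = 14.8435 → 14.84

14.84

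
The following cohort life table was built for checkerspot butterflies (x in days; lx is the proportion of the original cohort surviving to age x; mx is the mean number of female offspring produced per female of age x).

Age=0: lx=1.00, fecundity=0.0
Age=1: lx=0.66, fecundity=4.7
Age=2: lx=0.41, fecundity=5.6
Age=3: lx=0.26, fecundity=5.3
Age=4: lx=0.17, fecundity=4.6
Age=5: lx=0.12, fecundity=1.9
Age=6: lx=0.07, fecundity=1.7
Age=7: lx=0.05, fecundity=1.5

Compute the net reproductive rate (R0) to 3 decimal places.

7.980

lx·mx by age: 0, 3.102, 2.296, 1.378, 0.782, 0.228, 0.119, 0.075
R0 = Σ lx·mx = 7.98 → 7.980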